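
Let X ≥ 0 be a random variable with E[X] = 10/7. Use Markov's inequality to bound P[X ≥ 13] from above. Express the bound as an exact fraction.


μ = E[X] = 10/7, a = 13.
Markov: P[X ≥ 13] ≤ μ/a = (10/7)/13 = 10/91.
Numerically: ≈ 0.110.
(Since a = 13 > μ = 1.429, the bound 10/91 is < 1 and informative.)

P[X ≥ 13] ≤ 10/91 ≈ 0.110.


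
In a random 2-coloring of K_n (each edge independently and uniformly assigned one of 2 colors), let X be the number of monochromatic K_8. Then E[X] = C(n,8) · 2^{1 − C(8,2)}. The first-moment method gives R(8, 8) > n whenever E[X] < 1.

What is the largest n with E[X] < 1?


We need C(n, 8) · 2^{1 − 28} < 1, i.e. C(n, 8) < 2^{28 − 1} = 134217728.
Check values of n near the boundary:
  n = 40: C(40, 8) = 76904685; 76904685 < 134217728? YES
  n = 41: C(41, 8) = 95548245; 95548245 < 134217728? YES
  n = 42: C(42, 8) = 118030185; 118030185 < 134217728? YES
  n = 43: C(43, 8) = 145008513; 145008513 < 134217728? NO
  n = 44: C(44, 8) = 177232627; 177232627 < 134217728? NO
The largest n with C(n, 8) < 134217728 is n = 42 (where E[X] = 118030185/134217728 ≈ 0.8793934). Hence R(8, 8) > 42, i.e. R(8, 8) ≥ 43.

Largest n = 42; hence R(8, 8) > 42.


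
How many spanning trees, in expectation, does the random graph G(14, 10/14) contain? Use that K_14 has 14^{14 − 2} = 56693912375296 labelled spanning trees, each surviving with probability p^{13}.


K_14 has 14^{14 − 2} = 56693912375296 labelled spanning trees.
For each such spanning tree H, let X_H = 1 if all 13 edges of H are present in G. Then P[X_H = 1] = p^{13} = (5/7)^{13} = 1220703125/96889010407.
By linearity of expectation: E[X] = Σ_H E[X_H] = 56693912375296 · p^{13} = 56693912375296 · 1220703125/96889010407 = 5000000000000/7.
Numerically: E[X] ≈ 7.14e+11.

E[X] = 56693912375296 · (5/7)^{13} = 5000000000000/7 ≈ 7.14e+11.


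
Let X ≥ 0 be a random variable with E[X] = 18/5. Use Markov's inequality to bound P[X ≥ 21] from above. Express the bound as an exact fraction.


μ = E[X] = 18/5, a = 21.
Markov: P[X ≥ 21] ≤ μ/a = (18/5)/21 = 6/35.
Numerically: ≈ 0.1714.
(Since a = 21 > μ = 3.6000, the bound 6/35 is < 1 and informative.)

P[X ≥ 21] ≤ 6/35 ≈ 0.1714.


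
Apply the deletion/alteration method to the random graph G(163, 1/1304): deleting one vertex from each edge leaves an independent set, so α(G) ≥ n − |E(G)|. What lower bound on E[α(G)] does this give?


E[|E(G)|] = C(163, 2)·p = 13203 · (1/1304) = 81/8.
E[α(G)] ≥ n − E[|E(G)|] = 163 − 81/8 = 1223/8.
Numerically: ≈ 152.8750.
(This is only a lower bound; the true E[α(G)] may be larger.)

E[α(G)] ≥ 1223/8 ≈ 152.8750.


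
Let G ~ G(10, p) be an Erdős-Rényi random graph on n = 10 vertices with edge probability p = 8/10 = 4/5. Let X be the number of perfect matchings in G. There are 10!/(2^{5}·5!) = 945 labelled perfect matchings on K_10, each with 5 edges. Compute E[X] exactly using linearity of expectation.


K_10 has 10!/(2^{5}·5!) = 945 labelled perfect matchings.
For each such perfect matching H, let X_H = 1 if all 5 edges of H are present in G. Then P[X_H = 1] = p^{5} = (4/5)^{5} = 1024/3125.
Summing the indicators: E[X] = Σ_H E[X_H] = 945 · p^{5} = 945 · 1024/3125 = 193536/625.
Numerically: E[X] ≈ 309.7.

E[X] = 945 · (4/5)^{5} = 193536/625 ≈ 309.7.


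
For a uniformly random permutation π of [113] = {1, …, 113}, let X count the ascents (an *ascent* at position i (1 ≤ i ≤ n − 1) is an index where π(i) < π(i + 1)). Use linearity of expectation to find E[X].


Write X = Σ X_I over i = 1, …, 112, with X_I the indicator of one ascent.
There are 112 indicators.
For each fixed i, the pair (π(i), π(i+1)) is a uniformly random ordered pair of distinct values from {1, …, 113}; by symmetry P[π(i) < π(i+1)] = 1/2.
By linearity: E[X] = 112 · (1/2) = (113 − 1) · (1/2) = 56 ≈ 56.0000.

E[X] = 56 = 56.0000.


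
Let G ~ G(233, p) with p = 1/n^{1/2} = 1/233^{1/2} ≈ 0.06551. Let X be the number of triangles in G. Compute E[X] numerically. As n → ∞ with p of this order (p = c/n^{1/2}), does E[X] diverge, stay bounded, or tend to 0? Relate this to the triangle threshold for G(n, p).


Number of potential triangles: C(233, 3) = 2081156.
Each occurs with probability p³ ≈ (0.06551)³ ≈ 2.811681e-04.
By linearity: E[X] = C(233, 3)·p³ ≈ 2081156 · 2.811681e-04 ≈ 585.1548.
Since α = 1/2 < 1, p = c/n^{1/2} ≫ 1/n is above the triangle threshold p ~ 1/n. Asymptotically E[X] ~ (c³/6)·n^{3(1−α)} = (1³/6)·n^{1.5} → ∞; triangles are abundant w.h.p.

E[X] ≈ 585.1548; in regime p = Θ(1/n^{1/2}) E[X] diverges (above the triangle threshold p ~ 1/n).


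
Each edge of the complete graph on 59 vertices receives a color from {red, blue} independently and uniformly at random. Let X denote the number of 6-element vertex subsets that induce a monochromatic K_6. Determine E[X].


Let X = Σ_S X_S over the C(59, 6) = 45057474 subsets S of size 6, where X_S = 1 if the K_6 on S is monochromatic.
For a fixed S, the K_6 on S has C(6, 2) = 15 edges. P[all 15 edges red] = (1/2)^15, and likewise for blue, so P[monochromatic] = 2·(1/2)^15 = 2^{1 − 15} = 1/16384.
By linearity of expectation: E[X] = C(59, 6) · 2^{1 − 15} = 45057474 · 1/16384 = 22528737/8192.
Numerically: E[X] ≈ 2750.08997.

E[X] = C(59,6)·2^(1−C(6,2)) = 22528737/8192 ≈ 2750.08997.


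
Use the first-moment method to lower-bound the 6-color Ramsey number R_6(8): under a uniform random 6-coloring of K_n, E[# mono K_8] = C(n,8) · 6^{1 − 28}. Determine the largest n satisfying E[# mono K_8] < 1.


We need C(n, 8) · 6^{1 − 28} < 1, i.e. C(n, 8) < 6^{28 − 1} = 1023490369077469249536.
Check values of n near the boundary:
  n = 1592: C(1592, 8) = 1005480414540892933435; 1005480414540892933435 < 1023490369077469249536? YES
  n = 1593: C(1593, 8) = 1010555394551193970323; 1010555394551193970323 < 1023490369077469249536? YES
  n = 1594: C(1594, 8) = 1015652773590544255167; 1015652773590544255167 < 1023490369077469249536? YES
  n = 1595: C(1595, 8) = 1020772636343363633895; 1020772636343363633895 < 1023490369077469249536? YES
  n = 1596: C(1596, 8) = 1025915067760710553965; 1025915067760710553965 < 1023490369077469249536? NO
  n = 1597: C(1597, 8) = 1031080153060953275445; 1031080153060953275445 < 1023490369077469249536? NO
The largest n with C(n, 8) < 1023490369077469249536 is n = 1595 (where E[X] = 113419181815929292655/113721152119718805504 ≈ 0.99734). Hence R_6(8) > 1595, i.e. R_6(8) ≥ 1596.

Largest n = 1595; hence R_6(8) > 1595.


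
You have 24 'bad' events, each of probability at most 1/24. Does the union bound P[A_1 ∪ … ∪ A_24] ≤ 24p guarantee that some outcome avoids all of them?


Union bound: P[∪_{i=1}^{24} A_i] ≤ Σ_i P[A_i] ≤ 24·p = 24·(1/24) = 1.
Numerically: 1 ≈ 1.0000.
Is 1 < 1? NO.
Since the bound 1 is ≥ 1, the union bound is uninformative here; it does NOT by itself certify existence.

24·p = 1 ≈ 1.0000; existence NOT certified by the union bound.


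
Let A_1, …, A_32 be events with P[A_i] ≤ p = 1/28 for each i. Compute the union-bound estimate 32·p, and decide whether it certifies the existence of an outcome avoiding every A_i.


Union bound: P[∪_{i=1}^{32} A_i] ≤ Σ_i P[A_i] ≤ 32·p = 32·(1/28) = 8/7.
Numerically: 8/7 ≈ 1.14286.
Is 8/7 < 1? NO.
Since the bound 8/7 is ≥ 1, the union bound is uninformative here; it does NOT by itself certify existence.

32·p = 8/7 ≈ 1.14286; existence NOT certified by the union bound.


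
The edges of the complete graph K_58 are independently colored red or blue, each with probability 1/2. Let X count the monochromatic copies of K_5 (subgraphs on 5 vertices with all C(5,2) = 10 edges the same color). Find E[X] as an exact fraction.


Let X = Σ_S X_S over the C(58, 5) = 4582116 subsets S of size 5, where X_S = 1 if the K_5 on S is monochromatic.
For a fixed S, the K_5 on S has C(5, 2) = 10 edges. P[all 10 edges red] = (1/2)^10, and likewise for blue, so P[monochromatic] = 2·(1/2)^10 = 2^{1 − 10} = 1/512.
By linearity: E[X] = C(58, 5) · 2^{1 − 10} = 4582116 · 1/512 = 1145529/128.
Numerically: E[X] ≈ 8949.445312.

E[X] = C(58,5)·2^(1−C(5,2)) = 1145529/128 ≈ 8949.445312.


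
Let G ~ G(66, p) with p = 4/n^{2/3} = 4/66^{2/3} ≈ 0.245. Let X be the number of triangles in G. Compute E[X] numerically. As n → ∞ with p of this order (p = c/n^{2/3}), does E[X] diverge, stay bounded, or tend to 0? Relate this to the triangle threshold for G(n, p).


Number of potential triangles: C(66, 3) = 45760.
Each occurs with probability p³ ≈ (0.245)³ ≈ 1.46924e-02.
By linearity: E[X] = C(66, 3)·p³ ≈ 45760 · 1.46924e-02 ≈ 672.323.
Since α = 2/3 < 1, p = c/n^{2/3} ≫ 1/n is above the triangle threshold p ~ 1/n. Asymptotically E[X] ~ (c³/6)·n^{3(1−α)} = (4³/6)·n^{1} → ∞; triangles are abundant w.h.p.

E[X] ≈ 672.323; in regime p = Θ(1/n^{2/3}) E[X] diverges (above the triangle threshold p ~ 1/n).


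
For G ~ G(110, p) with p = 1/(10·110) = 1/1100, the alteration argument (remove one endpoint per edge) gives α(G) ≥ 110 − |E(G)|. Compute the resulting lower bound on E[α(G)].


E[|E(G)|] = C(110, 2)·p = 5995 · (1/1100) = 109/20.
E[α(G)] ≥ n − E[|E(G)|] = 110 − 109/20 = 2091/20.
Numerically: ≈ 104.55000.
(This is only a lower bound; the true E[α(G)] may be larger.)

E[α(G)] ≥ 2091/20 ≈ 104.55000.


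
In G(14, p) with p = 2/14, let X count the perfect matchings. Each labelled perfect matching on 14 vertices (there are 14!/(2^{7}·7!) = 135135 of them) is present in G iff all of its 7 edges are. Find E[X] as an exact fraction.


K_14 has 14!/(2^{7}·7!) = 135135 labelled perfect matchings.
For each such perfect matching H, let X_H = 1 if all 7 edges of H are present in G. Then P[X_H = 1] = p^{7} = (1/7)^{7} = 1/823543.
Summing the indicators: E[X] = Σ_H E[X_H] = 135135 · p^{7} = 135135 · 1/823543 = 19305/117649.
Numerically: E[X] ≈ 0.1641.

E[X] = 135135 · (1/7)^{7} = 19305/117649 ≈ 0.1641.


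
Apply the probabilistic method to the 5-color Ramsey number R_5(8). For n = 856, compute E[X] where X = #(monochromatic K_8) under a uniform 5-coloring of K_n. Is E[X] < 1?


E[X] = C(856, 8) · 5^{1 − 28} = 6918660634157180775 · 5^{−27} = 6918660634157180775/7450580596923828125.
As a reduced fraction: E[X] = 276746425366287231/298023223876953125 ≈ 0.928607.
Is E[X] < 1? YES.
Since E[X] < 1, there exists a 5-coloring of K_{856} with no monochromatic K_8; hence R_5(8) > 856.

E[X] = 276746425366287231/298023223876953125 ≈ 0.928607; E[X] < 1, so R_5(8) > 856.


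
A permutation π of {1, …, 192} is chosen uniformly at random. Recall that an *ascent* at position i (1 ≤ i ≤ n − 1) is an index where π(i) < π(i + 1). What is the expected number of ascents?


Write X = Σ X_I over i = 1, …, 191, with X_I the indicator of one ascent.
There are 191 indicators.
For each fixed i, the pair (π(i), π(i+1)) is a uniformly random ordered pair of distinct values from {1, …, 192}; by symmetry P[π(i) < π(i+1)] = 1/2.
By linearity: E[X] = 191 · (1/2) = (192 − 1) · (1/2) = 191/2 ≈ 95.500.

E[X] = 191/2 = 95.500.


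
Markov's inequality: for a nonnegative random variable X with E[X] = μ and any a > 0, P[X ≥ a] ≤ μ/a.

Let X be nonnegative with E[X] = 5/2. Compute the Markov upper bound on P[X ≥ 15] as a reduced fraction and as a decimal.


μ = E[X] = 5/2, a = 15.
Markov: P[X ≥ 15] ≤ μ/a = (5/2)/15 = 1/6.
Numerically: ≈ 0.16667.
(Since a = 15 > μ = 2.50000, the bound 1/6 is < 1 and informative.)

P[X ≥ 15] ≤ 1/6 ≈ 0.16667.


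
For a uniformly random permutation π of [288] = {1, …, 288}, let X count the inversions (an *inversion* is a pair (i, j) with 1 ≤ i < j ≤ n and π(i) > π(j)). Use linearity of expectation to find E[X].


Write X = Σ X_I over the C(288, 2) = 41328 pairs i < j, with X_I the indicator of one inversion.
There are 41328 indicators.
For each fixed pair i < j, the values π(i) and π(j) are two distinct elements of {1, …, 288} in uniformly random order; by symmetry P[π(i) > π(j)] = 1/2.
By linearity: E[X] = 41328 · (1/2) = C(288, 2) · (1/2) = 41328/2 = 20664 ≈ 20664.000.

E[X] = 20664 = 20664.000.


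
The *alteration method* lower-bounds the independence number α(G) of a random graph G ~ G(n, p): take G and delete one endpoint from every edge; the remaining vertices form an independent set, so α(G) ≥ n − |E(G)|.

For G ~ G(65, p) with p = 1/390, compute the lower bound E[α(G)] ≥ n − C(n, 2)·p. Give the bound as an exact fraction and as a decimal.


E[|E(G)|] = C(65, 2)·p = 2080 · (1/390) = 16/3.
E[α(G)] ≥ n − E[|E(G)|] = 65 − 16/3 = 179/3.
Numerically: ≈ 59.66667.
(This is only a lower bound; the true E[α(G)] may be larger.)

E[α(G)] ≥ 179/3 ≈ 59.66667.


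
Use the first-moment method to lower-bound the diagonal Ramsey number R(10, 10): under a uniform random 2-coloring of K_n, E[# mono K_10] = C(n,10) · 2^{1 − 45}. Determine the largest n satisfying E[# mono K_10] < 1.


We need C(n, 10) · 2^{1 − 45} < 1, i.e. C(n, 10) < 2^{45 − 1} = 17592186044416.
Check values of n near the boundary:
  n = 97: C(97, 10) = 12576469727536; 12576469727536 < 17592186044416? YES
  n = 98: C(98, 10) = 14005614014756; 14005614014756 < 17592186044416? YES
  n = 99: C(99, 10) = 15579278510796; 15579278510796 < 17592186044416? YES
  n = 100: C(100, 10) = 17310309456440; 17310309456440 < 17592186044416? YES
  n = 101: C(101, 10) = 19212541264840; 19212541264840 < 17592186044416? NO
The largest n with C(n, 10) < 17592186044416 is n = 100 (where E[X] = 2163788682055/2199023255552 ≈ 0.983977). Hence R(10, 10) > 100, i.e. R(10, 10) ≥ 101.

Largest n = 100; hence R(10, 10) > 100.


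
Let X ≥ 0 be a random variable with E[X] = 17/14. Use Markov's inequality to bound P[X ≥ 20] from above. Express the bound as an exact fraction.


μ = E[X] = 17/14, a = 20.
Markov: P[X ≥ 20] ≤ μ/a = (17/14)/20 = 17/280.
Numerically: ≈ 0.060714.
(Since a = 20 > μ = 1.214286, the bound 17/280 is < 1 and informative.)

P[X ≥ 20] ≤ 17/280 ≈ 0.060714.


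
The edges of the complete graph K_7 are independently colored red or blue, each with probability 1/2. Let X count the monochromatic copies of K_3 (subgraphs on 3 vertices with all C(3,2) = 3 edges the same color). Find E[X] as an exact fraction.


Let X = Σ_S X_S over the C(7, 3) = 35 subsets S of size 3, where X_S = 1 if the K_3 on S is monochromatic.
For a fixed S, the K_3 on S has C(3, 2) = 3 edges. P[all 3 edges red] = (1/2)^3, and likewise for blue, so P[monochromatic] = 2·(1/2)^3 = 2^{1 − 3} = 1/4.
By linearity of expectation: E[X] = C(7, 3) · 2^{1 − 3} = 35 · 1/4 = 35/4.
Numerically: E[X] ≈ 8.75000.

E[X] = C(7,3)·2^(1−C(3,2)) = 35/4 ≈ 8.75000.


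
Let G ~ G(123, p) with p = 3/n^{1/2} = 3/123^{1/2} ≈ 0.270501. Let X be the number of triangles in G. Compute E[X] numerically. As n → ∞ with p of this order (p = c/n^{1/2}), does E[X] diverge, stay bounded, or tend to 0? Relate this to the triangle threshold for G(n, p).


Number of potential triangles: C(123, 3) = 302621.
Each occurs with probability p³ ≈ (0.270501)³ ≈ 1.97927481e-02.
By linearity: E[X] = C(123, 3)·p³ ≈ 302621 · 1.97927481e-02 ≈ 5989.701216.
Since α = 1/2 < 1, p = c/n^{1/2} ≫ 1/n is above the triangle threshold p ~ 1/n. Asymptotically E[X] ~ (c³/6)·n^{3(1−α)} = (3³/6)·n^{1.5} → ∞; triangles are abundant w.h.p.

E[X] ≈ 5989.701216; in regime p = Θ(1/n^{1/2}) E[X] diverges (above the triangle threshold p ~ 1/n).


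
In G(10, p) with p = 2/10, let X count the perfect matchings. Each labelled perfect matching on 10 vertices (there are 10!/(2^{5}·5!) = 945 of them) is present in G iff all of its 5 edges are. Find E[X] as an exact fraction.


K_10 has 10!/(2^{5}·5!) = 945 labelled perfect matchings.
For each such perfect matching H, let X_H = 1 if all 5 edges of H are present in G. Then P[X_H = 1] = p^{5} = (1/5)^{5} = 1/3125.
Summing the indicators: E[X] = Σ_H E[X_H] = 945 · p^{5} = 945 · 1/3125 = 189/625.
Numerically: E[X] ≈ 0.3024.

E[X] = 945 · (1/5)^{5} = 189/625 ≈ 0.3024.


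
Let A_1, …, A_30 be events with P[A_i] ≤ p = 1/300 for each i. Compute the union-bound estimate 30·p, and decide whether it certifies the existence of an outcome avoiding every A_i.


Union bound: P[∪_{i=1}^{30} A_i] ≤ Σ_i P[A_i] ≤ 30·p = 30·(1/300) = 1/10.
Numerically: 1/10 ≈ 0.100000.
Is 1/10 < 1? YES.
Since P[∪ A_i] ≤ 1/10 < 1, the complement has P[∩ A_i^c] ≥ 1 − 1/10 = 9/10 > 0, so some outcome avoids every A_i.

30·p = 1/10 ≈ 0.100000; existence CERTIFIED by the union bound.


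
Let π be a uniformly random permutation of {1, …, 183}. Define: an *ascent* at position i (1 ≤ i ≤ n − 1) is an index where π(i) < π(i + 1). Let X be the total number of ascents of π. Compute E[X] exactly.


Write X = Σ X_I over i = 1, …, 182, with X_I the indicator of one ascent.
There are 182 indicators.
For each fixed i, the pair (π(i), π(i+1)) is a uniformly random ordered pair of distinct values from {1, …, 183}; by symmetry P[π(i) < π(i+1)] = 1/2.
By linearity: E[X] = 182 · (1/2) = (183 − 1) · (1/2) = 91 ≈ 91.00000.

E[X] = 91 = 91.00000.


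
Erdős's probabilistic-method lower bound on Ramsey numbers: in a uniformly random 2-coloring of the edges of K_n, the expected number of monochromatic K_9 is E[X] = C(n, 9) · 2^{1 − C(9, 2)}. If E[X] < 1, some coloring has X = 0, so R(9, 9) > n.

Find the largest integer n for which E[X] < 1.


We need C(n, 9) · 2^{1 − 36} < 1, i.e. C(n, 9) < 2^{36 − 1} = 34359738368.
Check values of n near the boundary:
  n = 59: C(59, 9) = 12565671261; 12565671261 < 34359738368? YES
  n = 60: C(60, 9) = 14783142660; 14783142660 < 34359738368? YES
  n = 61: C(61, 9) = 17341763505; 17341763505 < 34359738368? YES
  n = 62: C(62, 9) = 20286591270; 20286591270 < 34359738368? YES
  n = 63: C(63, 9) = 23667689815; 23667689815 < 34359738368? YES
  n = 64: C(64, 9) = 27540584512; 27540584512 < 34359738368? YES
  n = 65: C(65, 9) = 31966749880; 31966749880 < 34359738368? YES
  n = 66: C(66, 9) = 37014131440; 37014131440 < 34359738368? NO
  n = 67: C(67, 9) = 42757703560; 42757703560 < 34359738368? NO
The largest n with C(n, 9) < 34359738368 is n = 65 (where E[X] = 3995843735/4294967296 ≈ 0.930355). Hence R(9, 9) > 65, i.e. R(9, 9) ≥ 66.

Largest n = 65; hence R(9, 9) > 65.


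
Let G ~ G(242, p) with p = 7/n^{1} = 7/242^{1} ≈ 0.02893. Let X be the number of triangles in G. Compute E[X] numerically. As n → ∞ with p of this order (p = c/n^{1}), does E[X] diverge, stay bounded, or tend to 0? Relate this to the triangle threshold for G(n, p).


Number of potential triangles: C(242, 3) = 2332880.
Each occurs with probability p³ ≈ (0.02893)³ ≈ 2.420182e-05.
By linearity: E[X] = C(242, 3)·p³ ≈ 2332880 · 2.420182e-05 ≈ 56.4599.
Here α = 1, so p = 7/n is exactly at the triangle threshold p ~ 1/n. Asymptotically E[X] → c³/6 = 7³/6 = 343/6 ≈ 57.1667, a bounded constant. In this regime the triangle count is asymptotically Poisson(c³/6).

E[X] ≈ 56.4599; in regime p = Θ(1/n^{1}) E[X] stays bounded (at the triangle threshold p ~ 1/n).


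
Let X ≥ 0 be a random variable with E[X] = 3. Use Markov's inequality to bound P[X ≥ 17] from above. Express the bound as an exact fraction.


μ = E[X] = 3, a = 17.
Markov: P[X ≥ 17] ≤ μ/a = (3)/17 = 3/17.
Numerically: ≈ 0.176471.
(Since a = 17 > μ = 3.000000, the bound 3/17 is < 1 and informative.)

P[X ≥ 17] ≤ 3/17 ≈ 0.176471.


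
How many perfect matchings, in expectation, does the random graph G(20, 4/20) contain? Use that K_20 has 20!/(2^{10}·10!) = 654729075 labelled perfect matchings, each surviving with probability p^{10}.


K_20 has 20!/(2^{10}·10!) = 654729075 labelled perfect matchings.
For each such perfect matching H, let X_H = 1 if all 10 edges of H are present in G. Then P[X_H = 1] = p^{10} = (1/5)^{10} = 1/9765625.
By linearity: E[X] = Σ_H E[X_H] = 654729075 · p^{10} = 654729075 · 1/9765625 = 26189163/390625.
Numerically: E[X] ≈ 67.044.

E[X] = 654729075 · (1/5)^{10} = 26189163/390625 ≈ 67.044.


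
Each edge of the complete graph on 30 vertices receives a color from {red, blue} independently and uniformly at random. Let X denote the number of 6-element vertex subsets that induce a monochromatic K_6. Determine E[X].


Let X = Σ_S X_S over the C(30, 6) = 593775 subsets S of size 6, where X_S = 1 if the K_6 on S is monochromatic.
For a fixed S, the K_6 on S has C(6, 2) = 15 edges. P[all 15 edges red] = (1/2)^15, and likewise for blue, so P[monochromatic] = 2·(1/2)^15 = 2^{1 − 15} = 1/16384.
By linearity: E[X] = C(30, 6) · 2^{1 − 15} = 593775 · 1/16384 = 593775/16384.
Numerically: E[X] ≈ 36.241.

E[X] = C(30,6)·2^(1−C(6,2)) = 593775/16384 ≈ 36.241.


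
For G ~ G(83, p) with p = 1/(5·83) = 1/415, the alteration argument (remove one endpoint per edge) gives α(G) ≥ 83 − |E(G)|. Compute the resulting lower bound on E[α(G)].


E[|E(G)|] = C(83, 2)·p = 3403 · (1/415) = 41/5.
E[α(G)] ≥ n − E[|E(G)|] = 83 − 41/5 = 374/5.
Numerically: ≈ 74.80000.
(This is only a lower bound; the true E[α(G)] may be larger.)

E[α(G)] ≥ 374/5 ≈ 74.80000.


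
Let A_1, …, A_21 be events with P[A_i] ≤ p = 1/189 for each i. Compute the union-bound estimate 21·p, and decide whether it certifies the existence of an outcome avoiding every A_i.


Union bound: P[∪_{i=1}^{21} A_i] ≤ Σ_i P[A_i] ≤ 21·p = 21·(1/189) = 1/9.
Numerically: 1/9 ≈ 0.1111.
Is 1/9 < 1? YES.
Since P[∪ A_i] ≤ 1/9 < 1, the complement has P[∩ A_i^c] ≥ 1 − 1/9 = 8/9 > 0, so some outcome avoids every A_i.

21·p = 1/9 ≈ 0.1111; existence CERTIFIED by the union bound.


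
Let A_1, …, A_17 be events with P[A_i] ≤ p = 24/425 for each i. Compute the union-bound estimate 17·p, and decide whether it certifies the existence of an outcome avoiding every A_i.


Union bound: P[∪_{i=1}^{17} A_i] ≤ Σ_i P[A_i] ≤ 17·p = 17·(24/425) = 24/25.
Numerically: 24/25 ≈ 0.9600000.
Is 24/25 < 1? YES.
Since P[∪ A_i] ≤ 24/25 < 1, the complement has P[∩ A_i^c] ≥ 1 − 24/25 = 1/25 > 0, so some outcome avoids every A_i.

17·p = 24/25 ≈ 0.9600000; existence CERTIFIED by the union bound.


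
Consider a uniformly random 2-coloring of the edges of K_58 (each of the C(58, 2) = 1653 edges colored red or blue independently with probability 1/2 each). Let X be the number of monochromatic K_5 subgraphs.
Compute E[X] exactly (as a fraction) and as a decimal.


Let X = Σ_S X_S over the C(58, 5) = 4582116 subsets S of size 5, where X_S = 1 if the K_5 on S is monochromatic.
For a fixed S, the K_5 on S has C(5, 2) = 10 edges. P[all 10 edges red] = (1/2)^10, and likewise for blue, so P[monochromatic] = 2·(1/2)^10 = 2^{1 − 10} = 1/512.
By linearity of expectation: E[X] = C(58, 5) · 2^{1 − 10} = 4582116 · 1/512 = 1145529/128.
Numerically: E[X] ≈ 8949.44531.

E[X] = C(58,5)·2^(1−C(5,2)) = 1145529/128 ≈ 8949.44531.


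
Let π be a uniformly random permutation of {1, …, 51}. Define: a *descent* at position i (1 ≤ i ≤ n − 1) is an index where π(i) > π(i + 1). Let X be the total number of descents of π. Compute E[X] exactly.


Write X = Σ X_I over i = 1, …, 50, with X_I the indicator of one descent.
There are 50 indicators.
For each fixed i, the pair (π(i), π(i+1)) is a uniformly random ordered pair of distinct values from {1, …, 51}; by symmetry P[π(i) > π(i+1)] = 1/2.
By linearity: E[X] = 50 · (1/2) = (51 − 1) · (1/2) = 25 ≈ 25.000000.

E[X] = 25 = 25.000000.


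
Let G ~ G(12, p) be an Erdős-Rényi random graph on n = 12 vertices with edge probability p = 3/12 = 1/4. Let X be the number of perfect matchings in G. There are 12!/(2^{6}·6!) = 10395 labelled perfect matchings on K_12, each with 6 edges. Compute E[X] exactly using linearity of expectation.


K_12 has 12!/(2^{6}·6!) = 10395 labelled perfect matchings.
For each such perfect matching H, let X_H = 1 if all 6 edges of H are present in G. Then P[X_H = 1] = p^{6} = (1/4)^{6} = 1/4096.
By linearity of expectation: E[X] = Σ_H E[X_H] = 10395 · p^{6} = 10395 · 1/4096 = 10395/4096.
Numerically: E[X] ≈ 2.53784.

E[X] = 10395 · (1/4)^{6} = 10395/4096 ≈ 2.53784.


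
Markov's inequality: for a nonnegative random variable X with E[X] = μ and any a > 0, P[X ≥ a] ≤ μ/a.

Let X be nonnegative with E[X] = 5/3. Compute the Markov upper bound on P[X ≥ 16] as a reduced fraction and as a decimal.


μ = E[X] = 5/3, a = 16.
Markov: P[X ≥ 16] ≤ μ/a = (5/3)/16 = 5/48.
Numerically: ≈ 0.104.
(Since a = 16 > μ = 1.667, the bound 5/48 is < 1 and informative.)

P[X ≥ 16] ≤ 5/48 ≈ 0.104.


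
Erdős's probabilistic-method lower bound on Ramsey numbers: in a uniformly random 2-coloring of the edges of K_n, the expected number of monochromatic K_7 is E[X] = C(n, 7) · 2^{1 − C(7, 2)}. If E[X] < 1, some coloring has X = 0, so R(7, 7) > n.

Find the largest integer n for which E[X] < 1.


We need C(n, 7) · 2^{1 − 21} < 1, i.e. C(n, 7) < 2^{21 − 1} = 1048576.
Check values of n near the boundary:
  n = 21: C(21, 7) = 116280; 116280 < 1048576? YES
  n = 22: C(22, 7) = 170544; 170544 < 1048576? YES
  n = 23: C(23, 7) = 245157; 245157 < 1048576? YES
  n = 24: C(24, 7) = 346104; 346104 < 1048576? YES
  n = 25: C(25, 7) = 480700; 480700 < 1048576? YES
  n = 26: C(26, 7) = 657800; 657800 < 1048576? YES
  n = 27: C(27, 7) = 888030; 888030 < 1048576? YES
  n = 28: C(28, 7) = 1184040; 1184040 < 1048576? NO
  n = 29: C(29, 7) = 1560780; 1560780 < 1048576? NO
The largest n with C(n, 7) < 1048576 is n = 27 (where E[X] = 444015/524288 ≈ 0.847). Hence R(7, 7) > 27, i.e. R(7, 7) ≥ 28.

Largest n = 27; hence R(7, 7) > 27.


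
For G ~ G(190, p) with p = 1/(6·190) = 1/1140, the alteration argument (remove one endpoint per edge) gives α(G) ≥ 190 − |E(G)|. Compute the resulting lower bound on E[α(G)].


E[|E(G)|] = C(190, 2)·p = 17955 · (1/1140) = 63/4.
E[α(G)] ≥ n − E[|E(G)|] = 190 − 63/4 = 697/4.
Numerically: ≈ 174.2500.
(This is only a lower bound; the true E[α(G)] may be larger.)

E[α(G)] ≥ 697/4 ≈ 174.2500.


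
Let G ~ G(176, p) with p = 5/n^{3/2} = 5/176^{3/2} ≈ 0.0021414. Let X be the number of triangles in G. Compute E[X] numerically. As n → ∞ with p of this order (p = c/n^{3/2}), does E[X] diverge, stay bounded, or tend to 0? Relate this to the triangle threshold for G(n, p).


Number of potential triangles: C(176, 3) = 893200.
Each occurs with probability p³ ≈ (0.0021414)³ ≈ 9.8198083e-09.
By linearity: E[X] = C(176, 3)·p³ ≈ 893200 · 9.8198083e-09 ≈ 0.00877.
Since α = 3/2 > 1, p = c/n^{3/2} = o(1/n) is below the triangle threshold p ~ 1/n. Asymptotically E[X] ~ (c³/6)·n^{3(1−α)} = (5³/6)·n^{-1.5} → 0, so by Markov's inequality G has no triangles w.h.p.

E[X] ≈ 0.00877; in regime p = Θ(1/n^{3/2}) E[X] tends to 0 (below the triangle threshold p ~ 1/n).


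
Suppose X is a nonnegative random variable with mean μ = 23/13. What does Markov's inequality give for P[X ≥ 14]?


μ = E[X] = 23/13, a = 14.
Markov: P[X ≥ 14] ≤ μ/a = (23/13)/14 = 23/182.
Numerically: ≈ 0.126.
(Since a = 14 > μ = 1.769, the bound 23/182 is < 1 and informative.)

P[X ≥ 14] ≤ 23/182 ≈ 0.126.


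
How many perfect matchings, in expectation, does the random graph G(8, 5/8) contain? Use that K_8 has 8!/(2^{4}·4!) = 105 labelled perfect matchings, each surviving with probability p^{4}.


K_8 has 8!/(2^{4}·4!) = 105 labelled perfect matchings.
For each such perfect matching H, let X_H = 1 if all 4 edges of H are present in G. Then P[X_H = 1] = p^{4} = (5/8)^{4} = 625/4096.
By linearity of expectation: E[X] = Σ_H E[X_H] = 105 · p^{4} = 105 · 625/4096 = 65625/4096.
Numerically: E[X] ≈ 16.022.

E[X] = 105 · (5/8)^{4} = 65625/4096 ≈ 16.022.


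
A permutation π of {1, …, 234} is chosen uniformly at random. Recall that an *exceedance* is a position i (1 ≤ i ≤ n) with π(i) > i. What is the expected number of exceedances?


Write X = Σ_{i=1}^{234} X_i, where X_i = 1_{π(i) > i}.
For each fixed i, π(i) is uniform over {1, …, 234} (marginal of a uniform permutation), so P[π(i) > i] = (n − i)/n. Summing: Σ_{i=1}^{234} (n − i)/n = (0 + 1 + … + 233)/234 = 234(234 − 1)/(2·234) = (234 − 1)/2.
Hence E[X] = Σ_{i=1}^{234} (234 − i)/234 = 233/2 ≈ 116.500000.

E[X] = 233/2 = 116.500000.


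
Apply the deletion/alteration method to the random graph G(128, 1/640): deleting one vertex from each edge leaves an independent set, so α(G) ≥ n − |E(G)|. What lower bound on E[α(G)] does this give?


E[|E(G)|] = C(128, 2)·p = 8128 · (1/640) = 127/10.
E[α(G)] ≥ n − E[|E(G)|] = 128 − 127/10 = 1153/10.
Numerically: ≈ 115.30000.
(This is only a lower bound; the true E[α(G)] may be larger.)

E[α(G)] ≥ 1153/10 ≈ 115.30000.


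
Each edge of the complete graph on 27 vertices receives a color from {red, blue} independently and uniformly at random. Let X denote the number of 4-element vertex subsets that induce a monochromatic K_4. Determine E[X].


Let X = Σ_S X_S over the C(27, 4) = 17550 subsets S of size 4, where X_S = 1 if the K_4 on S is monochromatic.
For a fixed S, the K_4 on S has C(4, 2) = 6 edges. P[all 6 edges red] = (1/2)^6, and likewise for blue, so P[monochromatic] = 2·(1/2)^6 = 2^{1 − 6} = 1/32.
By linearity: E[X] = C(27, 4) · 2^{1 − 6} = 17550 · 1/32 = 8775/16.
Numerically: E[X] ≈ 548.437500.

E[X] = C(27,4)·2^(1−C(4,2)) = 8775/16 ≈ 548.437500.


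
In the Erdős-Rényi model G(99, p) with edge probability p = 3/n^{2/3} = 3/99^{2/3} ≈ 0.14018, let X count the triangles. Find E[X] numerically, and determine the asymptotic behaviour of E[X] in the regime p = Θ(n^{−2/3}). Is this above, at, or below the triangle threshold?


Number of potential triangles: C(99, 3) = 156849.
Each occurs with probability p³ ≈ (0.14018)³ ≈ 2.7548209e-03.
By linearity: E[X] = C(99, 3)·p³ ≈ 156849 · 2.7548209e-03 ≈ 432.09091.
Since α = 2/3 < 1, p = c/n^{2/3} ≫ 1/n is above the triangle threshold p ~ 1/n. Asymptotically E[X] ~ (c³/6)·n^{3(1−α)} = (3³/6)·n^{1} → ∞; triangles are abundant w.h.p.

E[X] ≈ 432.09091; in regime p = Θ(1/n^{2/3}) E[X] diverges (above the triangle threshold p ~ 1/n).


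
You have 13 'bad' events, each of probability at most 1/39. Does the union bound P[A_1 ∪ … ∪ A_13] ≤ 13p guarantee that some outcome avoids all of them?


Union bound: P[∪_{i=1}^{13} A_i] ≤ Σ_i P[A_i] ≤ 13·p = 13·(1/39) = 1/3.
Numerically: 1/3 ≈ 0.333.
Is 1/3 < 1? YES.
Since P[∪ A_i] ≤ 1/3 < 1, the complement has P[∩ A_i^c] ≥ 1 − 1/3 = 2/3 > 0, so some outcome avoids every A_i.

13·p = 1/3 ≈ 0.333; existence CERTIFIED by the union bound.


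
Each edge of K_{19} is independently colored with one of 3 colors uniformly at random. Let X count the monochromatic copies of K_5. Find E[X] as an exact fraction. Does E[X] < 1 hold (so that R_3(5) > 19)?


E[X] = C(19, 5) · 3^{1 − 10} = 11628 · 3^{−9} = 11628/19683.
As a reduced fraction: E[X] = 1292/2187 ≈ 0.59076.
Is E[X] < 1? YES.
Since E[X] < 1, there exists a 3-coloring of K_{19} with no monochromatic K_5; hence R_3(5) > 19.

E[X] = 1292/2187 ≈ 0.59076; E[X] < 1, so R_3(5) > 19.


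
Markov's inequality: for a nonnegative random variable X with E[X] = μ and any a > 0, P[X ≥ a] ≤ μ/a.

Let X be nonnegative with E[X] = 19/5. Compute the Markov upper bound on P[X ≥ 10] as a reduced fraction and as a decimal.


μ = E[X] = 19/5, a = 10.
Markov: P[X ≥ 10] ≤ μ/a = (19/5)/10 = 19/50.
Numerically: ≈ 0.380000.
(Since a = 10 > μ = 3.800000, the bound 19/50 is < 1 and informative.)

P[X ≥ 10] ≤ 19/50 ≈ 0.380000.


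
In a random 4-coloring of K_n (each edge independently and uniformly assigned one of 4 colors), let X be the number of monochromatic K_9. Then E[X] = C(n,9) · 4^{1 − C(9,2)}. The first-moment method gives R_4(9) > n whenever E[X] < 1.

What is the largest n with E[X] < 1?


We need C(n, 9) · 4^{1 − 36} < 1, i.e. C(n, 9) < 4^{36 − 1} = 1180591620717411303424.
Check values of n near the boundary:
  n = 908: C(908, 9) = 1111058428637338083100; 1111058428637338083100 < 1180591620717411303424? YES
  n = 909: C(909, 9) = 1122169012923711463931; 1122169012923711463931 < 1180591620717411303424? YES
  n = 910: C(910, 9) = 1133378248346922788210; 1133378248346922788210 < 1180591620717411303424? YES
  n = 911: C(911, 9) = 1144686900492291197405; 1144686900492291197405 < 1180591620717411303424? YES
  n = 912: C(912, 9) = 1156095740032081475120; 1156095740032081475120 < 1180591620717411303424? YES
  n = 913: C(913, 9) = 1167605542753639808390; 1167605542753639808390 < 1180591620717411303424? YES
  n = 914: C(914, 9) = 1179217089587653905932; 1179217089587653905932 < 1180591620717411303424? YES
  n = 915: C(915, 9) = 1190931166636537885130; 1190931166636537885130 < 1180591620717411303424? NO
  n = 916: C(916, 9) = 1202748565202942340440; 1202748565202942340440 < 1180591620717411303424? NO
  n = 917: C(917, 9) = 1214670081818390006810; 1214670081818390006810 < 1180591620717411303424? NO
The largest n with C(n, 9) < 1180591620717411303424 is n = 914 (where E[X] = 294804272396913476483/295147905179352825856 ≈ 0.999). Hence R_4(9) > 914, i.e. R_4(9) ≥ 915.

Largest n = 914; hence R_4(9) > 914.


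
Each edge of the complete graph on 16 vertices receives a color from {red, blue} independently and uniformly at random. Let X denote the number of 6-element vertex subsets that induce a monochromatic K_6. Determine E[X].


Let X = Σ_S X_S over the C(16, 6) = 8008 subsets S of size 6, where X_S = 1 if the K_6 on S is monochromatic.
For a fixed S, the K_6 on S has C(6, 2) = 15 edges. P[all 15 edges red] = (1/2)^15, and likewise for blue, so P[monochromatic] = 2·(1/2)^15 = 2^{1 − 15} = 1/16384.
By linearity: E[X] = C(16, 6) · 2^{1 − 15} = 8008 · 1/16384 = 1001/2048.
Numerically: E[X] ≈ 0.489.

E[X] = C(16,6)·2^(1−C(6,2)) = 1001/2048 ≈ 0.489.


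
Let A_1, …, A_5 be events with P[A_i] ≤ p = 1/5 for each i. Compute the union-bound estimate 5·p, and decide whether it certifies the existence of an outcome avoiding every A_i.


Union bound: P[∪_{i=1}^{5} A_i] ≤ Σ_i P[A_i] ≤ 5·p = 5·(1/5) = 1.
Numerically: 1 ≈ 1.000.
Is 1 < 1? NO.
Since the bound 1 is ≥ 1, the union bound is uninformative here; it does NOT by itself certify existence.

5·p = 1 ≈ 1.000; existence NOT certified by the union bound.


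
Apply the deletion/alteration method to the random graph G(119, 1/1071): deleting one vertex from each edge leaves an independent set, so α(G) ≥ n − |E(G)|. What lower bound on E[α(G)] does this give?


E[|E(G)|] = C(119, 2)·p = 7021 · (1/1071) = 59/9.
E[α(G)] ≥ n − E[|E(G)|] = 119 − 59/9 = 1012/9.
Numerically: ≈ 112.4444.
(This is only a lower bound; the true E[α(G)] may be larger.)

E[α(G)] ≥ 1012/9 ≈ 112.4444.


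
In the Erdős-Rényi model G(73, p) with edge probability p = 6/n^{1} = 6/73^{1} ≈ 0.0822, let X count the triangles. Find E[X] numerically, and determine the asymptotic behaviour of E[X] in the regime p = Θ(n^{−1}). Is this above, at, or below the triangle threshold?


Number of potential triangles: C(73, 3) = 62196.
Each occurs with probability p³ ≈ (0.0822)³ ≈ 5.55246e-04.
By linearity: E[X] = C(73, 3)·p³ ≈ 62196 · 5.55246e-04 ≈ 34.534.
Here α = 1, so p = 6/n is exactly at the triangle threshold p ~ 1/n. Asymptotically E[X] → c³/6 = 6³/6 = 36 ≈ 36.000, a bounded constant. In this regime the triangle count is asymptotically Poisson(c³/6).

E[X] ≈ 34.534; in regime p = Θ(1/n^{1}) E[X] stays bounded (at the triangle threshold p ~ 1/n).


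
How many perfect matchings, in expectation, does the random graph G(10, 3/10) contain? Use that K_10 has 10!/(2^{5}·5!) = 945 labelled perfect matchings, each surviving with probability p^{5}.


K_10 has 10!/(2^{5}·5!) = 945 labelled perfect matchings.
For each such perfect matching H, let X_H = 1 if all 5 edges of H are present in G. Then P[X_H = 1] = p^{5} = (3/10)^{5} = 243/100000.
Summing the indicators: E[X] = Σ_H E[X_H] = 945 · p^{5} = 945 · 243/100000 = 45927/20000.
Numerically: E[X] ≈ 2.296.

E[X] = 945 · (3/10)^{5} = 45927/20000 ≈ 2.296.


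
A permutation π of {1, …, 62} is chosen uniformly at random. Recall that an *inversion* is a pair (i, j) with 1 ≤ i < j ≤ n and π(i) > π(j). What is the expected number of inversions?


Write X = Σ X_I over the C(62, 2) = 1891 pairs i < j, with X_I the indicator of one inversion.
There are 1891 indicators.
For each fixed pair i < j, the values π(i) and π(j) are two distinct elements of {1, …, 62} in uniformly random order; by symmetry P[π(i) > π(j)] = 1/2.
By linearity: E[X] = 1891 · (1/2) = C(62, 2) · (1/2) = 1891/2 = 1891/2 ≈ 945.500000.

E[X] = 1891/2 = 945.500000.


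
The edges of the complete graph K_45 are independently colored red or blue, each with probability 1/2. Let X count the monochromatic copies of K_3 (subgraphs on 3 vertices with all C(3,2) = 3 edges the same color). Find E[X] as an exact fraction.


Let X = Σ_S X_S over the C(45, 3) = 14190 subsets S of size 3, where X_S = 1 if the K_3 on S is monochromatic.
For a fixed S, the K_3 on S has C(3, 2) = 3 edges. P[all 3 edges red] = (1/2)^3, and likewise for blue, so P[monochromatic] = 2·(1/2)^3 = 2^{1 − 3} = 1/4.
By linearity of expectation: E[X] = C(45, 3) · 2^{1 − 3} = 14190 · 1/4 = 7095/2.
Numerically: E[X] ≈ 3547.50000.

E[X] = C(45,3)·2^(1−C(3,2)) = 7095/2 ≈ 3547.50000.


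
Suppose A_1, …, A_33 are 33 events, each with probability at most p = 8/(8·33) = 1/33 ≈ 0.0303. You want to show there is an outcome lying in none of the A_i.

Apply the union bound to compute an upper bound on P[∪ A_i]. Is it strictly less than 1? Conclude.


Union bound: P[∪_{i=1}^{33} A_i] ≤ Σ_i P[A_i] ≤ 33·p = 33·(1/33) = 1.
Numerically: 1 ≈ 1.0000.
Is 1 < 1? NO.
Since the bound 1 is ≥ 1, the union bound is uninformative here; it does NOT by itself certify existence.

33·p = 1 ≈ 1.0000; existence NOT certified by the union bound.


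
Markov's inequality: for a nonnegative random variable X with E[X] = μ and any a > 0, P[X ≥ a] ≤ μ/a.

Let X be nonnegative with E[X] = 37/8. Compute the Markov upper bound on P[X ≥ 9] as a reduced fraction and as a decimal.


μ = E[X] = 37/8, a = 9.
Markov: P[X ≥ 9] ≤ μ/a = (37/8)/9 = 37/72.
Numerically: ≈ 0.514.
(Since a = 9 > μ = 4.625, the bound 37/72 is < 1 and informative.)

P[X ≥ 9] ≤ 37/72 ≈ 0.514.


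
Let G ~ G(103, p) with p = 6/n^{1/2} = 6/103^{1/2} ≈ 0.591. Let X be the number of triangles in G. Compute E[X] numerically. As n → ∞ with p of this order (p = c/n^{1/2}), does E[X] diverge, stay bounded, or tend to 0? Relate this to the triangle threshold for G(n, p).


Number of potential triangles: C(103, 3) = 176851.
Each occurs with probability p³ ≈ (0.591)³ ≈ 2.06632e-01.
By linearity: E[X] = C(103, 3)·p³ ≈ 176851 · 2.06632e-01 ≈ 36543.104.
Since α = 1/2 < 1, p = c/n^{1/2} ≫ 1/n is above the triangle threshold p ~ 1/n. Asymptotically E[X] ~ (c³/6)·n^{3(1−α)} = (6³/6)·n^{1.5} → ∞; triangles are abundant w.h.p.

E[X] ≈ 36543.104; in regime p = Θ(1/n^{1/2}) E[X] diverges (above the triangle threshold p ~ 1/n).


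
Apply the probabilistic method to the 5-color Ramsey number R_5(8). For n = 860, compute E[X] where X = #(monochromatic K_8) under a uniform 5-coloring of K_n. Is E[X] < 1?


E[X] = C(860, 8) · 5^{1 − 28} = 7182671140665308145 · 5^{−27} = 7182671140665308145/7450580596923828125.
As a reduced fraction: E[X] = 1436534228133061629/1490116119384765625 ≈ 0.9640418.
Is E[X] < 1? YES.
Since E[X] < 1, there exists a 5-coloring of K_{860} with no monochromatic K_8; hence R_5(8) > 860.

E[X] = 1436534228133061629/1490116119384765625 ≈ 0.9640418; E[X] < 1, so R_5(8) > 860.


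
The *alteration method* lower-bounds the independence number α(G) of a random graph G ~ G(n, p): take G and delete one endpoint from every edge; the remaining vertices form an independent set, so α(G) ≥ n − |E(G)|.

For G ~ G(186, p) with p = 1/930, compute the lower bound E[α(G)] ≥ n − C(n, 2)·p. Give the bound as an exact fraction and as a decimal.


E[|E(G)|] = C(186, 2)·p = 17205 · (1/930) = 37/2.
E[α(G)] ≥ n − E[|E(G)|] = 186 − 37/2 = 335/2.
Numerically: ≈ 167.50000.
(This is only a lower bound; the true E[α(G)] may be larger.)

E[α(G)] ≥ 335/2 ≈ 167.50000.
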